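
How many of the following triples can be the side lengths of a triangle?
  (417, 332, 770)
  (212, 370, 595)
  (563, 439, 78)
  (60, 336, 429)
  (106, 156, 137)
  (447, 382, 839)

1

(332,417,770): 332+417 ≤ 770 → not valid
(212,370,595): 212+370 ≤ 595 → not valid
(78,439,563): 78+439 ≤ 563 → not valid
(60,336,429): 60+336 ≤ 429 → not valid
(106,137,156): 106+137 > 156 → valid
(382,447,839): 382+447 ≤ 839 → not valid
1 of the 6 triples forms a triangle.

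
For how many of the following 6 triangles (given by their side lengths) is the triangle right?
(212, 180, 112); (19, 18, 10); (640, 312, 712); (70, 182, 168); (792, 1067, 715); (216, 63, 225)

5

(212,180,112): 112²+180² = 44944 = 212² → right
(19,18,10): 10²+18² = 424 > 361 = 19² → acute
(640,312,712): 312²+640² = 506944 = 712² → right
(70,182,168): 70²+168² = 33124 = 182² → right
(792,1067,715): 715²+792² = 1138489 = 1067² → right
(216,63,225): 63²+216² = 50625 = 225² → right
5 of the 6 are right.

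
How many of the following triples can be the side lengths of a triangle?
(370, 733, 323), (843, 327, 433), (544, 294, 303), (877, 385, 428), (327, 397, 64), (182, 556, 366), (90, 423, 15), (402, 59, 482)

(323,370,733): 323+370 ≤ 733 → not valid
(327,433,843): 327+433 ≤ 843 → not valid
(294,303,544): 294+303 > 544 → valid
(385,428,877): 385+428 ≤ 877 → not valid
(64,327,397): 64+327 ≤ 397 → not valid
(182,366,556): 182+366 ≤ 556 → not valid
(15,90,423): 15+90 ≤ 423 → not valid
(59,402,482): 59+402 ≤ 482 → not valid
1 of the 8 triples forms a triangle.

1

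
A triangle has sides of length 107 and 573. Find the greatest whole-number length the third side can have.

The third side must be strictly less than 107 + 573 = 680.
The largest integer below 680 is 679.

679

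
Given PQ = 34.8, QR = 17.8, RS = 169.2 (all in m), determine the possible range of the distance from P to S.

The maximum is all hops collinear in one direction: 34.8 + 17.8 + 169.2 = 221.8.
The longest hop is 169.2; the others sum to 52.6. Folding the others back against it leaves at least 169.2 − 52.6 = 116.6.

116.6 ≤ PS ≤ 221.8 m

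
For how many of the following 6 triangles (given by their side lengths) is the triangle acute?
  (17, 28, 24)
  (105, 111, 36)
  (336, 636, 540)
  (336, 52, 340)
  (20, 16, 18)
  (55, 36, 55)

(17,28,24): 17²+24² = 865 > 784 = 28² → acute
(105,111,36): 36²+105² = 12321 = 111² → right
(336,636,540): 336²+540² = 404496 = 636² → right
(336,52,340): 52²+336² = 115600 = 340² → right
(20,16,18): 16²+18² = 580 > 400 = 20² → acute
(55,36,55): 36²+55² = 4321 > 3025 = 55² → acute
3 of the 6 are acute.

3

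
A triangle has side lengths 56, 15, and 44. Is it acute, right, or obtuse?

Compare the square of the longest side to the sum of squares of the other two: 15² + 44² = 2161 < 3136 = 56².

obtuse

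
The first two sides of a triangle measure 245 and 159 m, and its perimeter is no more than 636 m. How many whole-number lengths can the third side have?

146

Triangle inequality: 86 < x < 404. Perimeter ≤ 636 gives x ≤ 636 − 245 − 159 = 232.
So 86 < x ≤ 232; integers 87 through 232: 146 values.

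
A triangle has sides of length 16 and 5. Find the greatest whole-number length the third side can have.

20

The third side must be strictly less than 16 + 5 = 21.
The largest integer below 21 is 20.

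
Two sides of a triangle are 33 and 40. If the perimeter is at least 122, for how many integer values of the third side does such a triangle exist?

Triangle inequality: 7 < x < 73. Perimeter ≥ 122 gives x ≥ 122 − 33 − 40 = 49.
So 49 ≤ x < 73; integers 49 through 72: 24 values.

24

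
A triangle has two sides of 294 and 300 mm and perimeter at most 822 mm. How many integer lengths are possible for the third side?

222

Triangle inequality: 6 < x < 594. Perimeter ≤ 822 gives x ≤ 822 − 294 − 300 = 228.
So 6 < x ≤ 228; integers 7 through 228: 222 values.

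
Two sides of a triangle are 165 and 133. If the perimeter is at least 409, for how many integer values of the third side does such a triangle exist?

Triangle inequality: 32 < x < 298. Perimeter ≥ 409 gives x ≥ 409 − 165 − 133 = 111.
So 111 ≤ x < 298; integers 111 through 297: 187 values.

187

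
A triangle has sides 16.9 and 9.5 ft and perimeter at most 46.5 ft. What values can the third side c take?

7.4 < c ≤ 20.1 ft

Triangle inequality alone gives 7.4 < c < 26.4.
The perimeter condition gives c ≤ 46.5 − 16.9 − 9.5 = 20.1.
Intersecting the two: 7.4 < c ≤ 20.1.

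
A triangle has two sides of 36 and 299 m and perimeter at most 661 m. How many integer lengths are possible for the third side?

63

Triangle inequality: 263 < x < 335. Perimeter ≤ 661 gives x ≤ 661 − 36 − 299 = 326.
So 263 < x ≤ 326; integers 264 through 326: 63 values.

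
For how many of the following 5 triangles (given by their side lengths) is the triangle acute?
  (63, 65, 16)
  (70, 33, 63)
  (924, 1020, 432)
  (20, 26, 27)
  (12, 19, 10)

(63,65,16): 16²+63² = 4225 = 65² → right
(70,33,63): 33²+63² = 5058 > 4900 = 70² → acute
(924,1020,432): 432²+924² = 1040400 = 1020² → right
(20,26,27): 20²+26² = 1076 > 729 = 27² → acute
(12,19,10): 10²+12² = 244 < 361 = 19² → obtuse
2 of the 5 are acute.

2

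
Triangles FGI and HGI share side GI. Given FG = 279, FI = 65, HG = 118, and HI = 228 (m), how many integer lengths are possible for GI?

From triangle FGI: 214 < GI < 344.
From triangle HGI: 110 < GI < 346.
Intersection: 214 < GI < 344, so integers 215 through 343: 129 values.

129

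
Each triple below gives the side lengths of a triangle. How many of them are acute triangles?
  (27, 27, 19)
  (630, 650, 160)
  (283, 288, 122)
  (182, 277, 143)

(27,27,19): 19²+27² = 1090 > 729 = 27² → acute
(630,650,160): 160²+630² = 422500 = 650² → right
(283,288,122): 122²+283² = 94973 > 82944 = 288² → acute
(182,277,143): 143²+182² = 53573 < 76729 = 277² → obtuse
2 of the 4 are acute.

2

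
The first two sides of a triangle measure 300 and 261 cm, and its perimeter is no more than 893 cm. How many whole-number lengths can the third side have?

293

Triangle inequality: 39 < x < 561. Perimeter ≤ 893 gives x ≤ 893 − 300 − 261 = 332.
So 39 < x ≤ 332; integers 40 through 332: 293 values.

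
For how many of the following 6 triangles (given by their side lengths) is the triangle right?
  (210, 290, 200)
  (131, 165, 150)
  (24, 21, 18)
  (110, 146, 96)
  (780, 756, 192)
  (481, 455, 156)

(210,290,200): 200²+210² = 84100 = 290² → right
(131,165,150): 131²+150² = 39661 > 27225 = 165² → acute
(24,21,18): 18²+21² = 765 > 576 = 24² → acute
(110,146,96): 96²+110² = 21316 = 146² → right
(780,756,192): 192²+756² = 608400 = 780² → right
(481,455,156): 156²+455² = 231361 = 481² → right
4 of the 6 are right.

4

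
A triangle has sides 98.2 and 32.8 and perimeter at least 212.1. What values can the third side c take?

81.1 ≤ c < 131.0

Triangle inequality alone gives 65.4 < c < 131.0.
The perimeter condition gives c ≥ 212.1 − 98.2 − 32.8 = 81.1.
Intersecting the two: 81.1 ≤ c < 131.0.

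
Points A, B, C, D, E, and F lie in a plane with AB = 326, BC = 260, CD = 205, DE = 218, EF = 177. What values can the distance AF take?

The maximum is all hops collinear in one direction: 326 + 260 + 205 + 218 + 177 = 1186.
The longest hop is 326; the others sum to 860. Since 326 ≤ 860, the path can fold back on itself completely, so the minimum distance is 0.

0 ≤ AF ≤ 1186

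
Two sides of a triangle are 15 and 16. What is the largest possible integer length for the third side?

The third side must be strictly less than 15 + 16 = 31.
The largest integer below 31 is 30.

30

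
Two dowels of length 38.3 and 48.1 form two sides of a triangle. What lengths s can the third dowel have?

9.8 < s < 86.4

By the triangle inequality, s must be less than 38.3 + 48.1 = 86.4 and greater than |38.3 − 48.1| = 9.8.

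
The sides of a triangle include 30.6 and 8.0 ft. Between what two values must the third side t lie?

22.6 < t < 38.6

By the triangle inequality, t must be less than 30.6 + 8.0 = 38.6 and greater than |30.6 − 8.0| = 22.6.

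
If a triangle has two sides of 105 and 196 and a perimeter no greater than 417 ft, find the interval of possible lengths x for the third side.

Triangle inequality alone gives 91 < x < 301.
The perimeter condition gives x ≤ 417 − 105 − 196 = 116.
Intersecting the two: 91 < x ≤ 116.

91 < x ≤ 116 ft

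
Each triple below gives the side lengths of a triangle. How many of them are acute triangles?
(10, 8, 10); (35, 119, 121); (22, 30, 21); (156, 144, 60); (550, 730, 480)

(10,8,10): 8²+10² = 164 > 100 = 10² → acute
(35,119,121): 35²+119² = 15386 > 14641 = 121² → acute
(22,30,21): 21²+22² = 925 > 900 = 30² → acute
(156,144,60): 60²+144² = 24336 = 156² → right
(550,730,480): 480²+550² = 532900 = 730² → right
3 of the 5 are acute.

3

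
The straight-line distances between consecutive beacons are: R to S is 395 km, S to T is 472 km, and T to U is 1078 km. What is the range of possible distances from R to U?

211 ≤ RU ≤ 1945 km

The maximum is all hops collinear in one direction: 395 + 472 + 1078 = 1945.
The longest hop is 1078; the others sum to 867. Folding the others back against it leaves at least 1078 − 867 = 211.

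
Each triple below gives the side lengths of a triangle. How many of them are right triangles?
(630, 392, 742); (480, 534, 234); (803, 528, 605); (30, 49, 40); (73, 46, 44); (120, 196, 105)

(630,392,742): 392²+630² = 550564 = 742² → right
(480,534,234): 234²+480² = 285156 = 534² → right
(803,528,605): 528²+605² = 644809 = 803² → right
(30,49,40): 30²+40² = 2500 > 2401 = 49² → acute
(73,46,44): 44²+46² = 4052 < 5329 = 73² → obtuse
(120,196,105): 105²+120² = 25425 < 38416 = 196² → obtuse
3 of the 6 are right.

3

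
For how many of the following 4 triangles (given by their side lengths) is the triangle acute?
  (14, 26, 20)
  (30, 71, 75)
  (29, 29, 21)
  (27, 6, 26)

2

(14,26,20): 14²+20² = 596 < 676 = 26² → obtuse
(30,71,75): 30²+71² = 5941 > 5625 = 75² → acute
(29,29,21): 21²+29² = 1282 > 841 = 29² → acute
(27,6,26): 6²+26² = 712 < 729 = 27² → obtuse
2 of the 4 are acute.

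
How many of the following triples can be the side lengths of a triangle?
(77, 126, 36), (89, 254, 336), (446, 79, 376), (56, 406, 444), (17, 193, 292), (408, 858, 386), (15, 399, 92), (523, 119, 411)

4

(36,77,126): 36+77 ≤ 126 → not valid
(89,254,336): 89+254 > 336 → valid
(79,376,446): 79+376 > 446 → valid
(56,406,444): 56+406 > 444 → valid
(17,193,292): 17+193 ≤ 292 → not valid
(386,408,858): 386+408 ≤ 858 → not valid
(15,92,399): 15+92 ≤ 399 → not valid
(119,411,523): 119+411 > 523 → valid
4 of the 8 triples form a triangle.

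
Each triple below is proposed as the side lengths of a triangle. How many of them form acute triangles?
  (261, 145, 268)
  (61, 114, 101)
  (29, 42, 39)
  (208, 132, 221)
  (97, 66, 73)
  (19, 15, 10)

5

(261,145,268): 145²+261² = 89146 > 71824 = 268² → acute
(61,114,101): 61²+101² = 13922 > 12996 = 114² → acute
(29,42,39): 29²+39² = 2362 > 1764 = 42² → acute
(208,132,221): 132²+208² = 60688 > 48841 = 221² → acute
(97,66,73): 66²+73² = 9685 > 9409 = 97² → acute
(19,15,10): 10²+15² = 325 < 361 = 19² → obtuse
5 of the 6 are acute.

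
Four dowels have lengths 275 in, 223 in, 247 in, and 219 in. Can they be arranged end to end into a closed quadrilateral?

A quadrilateral exists iff every side is shorter than the sum of the others — equivalently, the longest side is less than the sum of the rest.
Longest side 275 < 689 (sum of the remaining 3), so yes.

Yes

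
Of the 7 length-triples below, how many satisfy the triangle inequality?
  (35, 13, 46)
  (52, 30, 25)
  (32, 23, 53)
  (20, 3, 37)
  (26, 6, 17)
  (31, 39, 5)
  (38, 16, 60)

(13,35,46): 13+35 > 46 → valid
(25,30,52): 25+30 > 52 → valid
(23,32,53): 23+32 > 53 → valid
(3,20,37): 3+20 ≤ 37 → not valid
(6,17,26): 6+17 ≤ 26 → not valid
(5,31,39): 5+31 ≤ 39 → not valid
(16,38,60): 16+38 ≤ 60 → not valid
3 of the 7 triples form a triangle.

3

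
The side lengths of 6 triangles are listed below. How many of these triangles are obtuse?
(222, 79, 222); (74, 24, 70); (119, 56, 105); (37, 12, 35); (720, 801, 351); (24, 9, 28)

1

(222,79,222): 79²+222² = 55525 > 49284 = 222² → acute
(74,24,70): 24²+70² = 5476 = 74² → right
(119,56,105): 56²+105² = 14161 = 119² → right
(37,12,35): 12²+35² = 1369 = 37² → right
(720,801,351): 351²+720² = 641601 = 801² → right
(24,9,28): 9²+24² = 657 < 784 = 28² → obtuse
1 of the 6 is obtuse.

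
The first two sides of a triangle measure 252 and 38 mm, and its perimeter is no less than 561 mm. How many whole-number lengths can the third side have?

Triangle inequality: 214 < x < 290. Perimeter ≥ 561 gives x ≥ 561 − 252 − 38 = 271.
So 271 ≤ x < 290; integers 271 through 289: 19 values.

19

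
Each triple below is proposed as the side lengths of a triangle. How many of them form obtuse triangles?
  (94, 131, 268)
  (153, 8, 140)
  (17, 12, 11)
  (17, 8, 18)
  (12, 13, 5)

(94,131,268): 94+131 ≤ 268, not a triangle
(153,8,140): 8+140 ≤ 153, not a triangle
(17,12,11): 11²+12² = 265 < 289 = 17² → obtuse
(17,8,18): 8²+17² = 353 > 324 = 18² → acute
(12,13,5): 5²+12² = 169 = 13² → right
1 of the 5 is obtuse.

1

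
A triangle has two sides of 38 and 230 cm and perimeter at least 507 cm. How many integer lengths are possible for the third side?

Triangle inequality: 192 < x < 268. Perimeter ≥ 507 gives x ≥ 507 − 38 − 230 = 239.
So 239 ≤ x < 268; integers 239 through 267: 29 values.

29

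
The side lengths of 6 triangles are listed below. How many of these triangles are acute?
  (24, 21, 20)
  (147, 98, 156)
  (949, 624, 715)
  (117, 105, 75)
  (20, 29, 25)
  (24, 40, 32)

(24,21,20): 20²+21² = 841 > 576 = 24² → acute
(147,98,156): 98²+147² = 31213 > 24336 = 156² → acute
(949,624,715): 624²+715² = 900601 = 949² → right
(117,105,75): 75²+105² = 16650 > 13689 = 117² → acute
(20,29,25): 20²+25² = 1025 > 841 = 29² → acute
(24,40,32): 24²+32² = 1600 = 40² → right
4 of the 6 are acute.

4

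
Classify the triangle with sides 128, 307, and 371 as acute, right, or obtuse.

obtuse

Compare the square of the longest side to the sum of squares of the other two: 128² + 307² = 110633 < 137641 = 371².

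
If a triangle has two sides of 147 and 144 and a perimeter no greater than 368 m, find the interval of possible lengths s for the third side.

3 < s ≤ 77 m

Triangle inequality alone gives 3 < s < 291.
The perimeter condition gives s ≤ 368 − 147 − 144 = 77.
Intersecting the two: 3 < s ≤ 77.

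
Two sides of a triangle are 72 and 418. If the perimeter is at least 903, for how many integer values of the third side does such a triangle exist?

Triangle inequality: 346 < x < 490. Perimeter ≥ 903 gives x ≥ 903 − 72 − 418 = 413.
So 413 ≤ x < 490; integers 413 through 489: 77 values.

77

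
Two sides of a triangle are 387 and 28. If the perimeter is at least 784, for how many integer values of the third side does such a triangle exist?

Triangle inequality: 359 < x < 415. Perimeter ≥ 784 gives x ≥ 784 − 387 − 28 = 369.
So 369 ≤ x < 415; integers 369 through 414: 46 values.

46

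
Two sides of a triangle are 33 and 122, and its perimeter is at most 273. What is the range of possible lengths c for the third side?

89 < c ≤ 118

Triangle inequality alone gives 89 < c < 155.
The perimeter condition gives c ≤ 273 − 33 − 122 = 118.
Intersecting the two: 89 < c ≤ 118.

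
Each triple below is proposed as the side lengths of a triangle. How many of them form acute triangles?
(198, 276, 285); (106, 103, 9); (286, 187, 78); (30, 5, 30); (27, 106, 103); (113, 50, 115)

4

(198,276,285): 198²+276² = 115380 > 81225 = 285² → acute
(106,103,9): 9²+103² = 10690 < 11236 = 106² → obtuse
(286,187,78): 78+187 ≤ 286, not a triangle
(30,5,30): 5²+30² = 925 > 900 = 30² → acute
(27,106,103): 27²+103² = 11338 > 11236 = 106² → acute
(113,50,115): 50²+113² = 15269 > 13225 = 115² → acute
4 of the 6 are acute.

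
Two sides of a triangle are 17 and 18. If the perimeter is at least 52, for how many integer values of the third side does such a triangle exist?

18

Triangle inequality: 1 < x < 35. Perimeter ≥ 52 gives x ≥ 52 − 17 − 18 = 17.
So 17 ≤ x < 35; integers 17 through 34: 18 values.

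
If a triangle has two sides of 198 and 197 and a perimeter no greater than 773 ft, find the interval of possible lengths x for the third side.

Triangle inequality alone gives 1 < x < 395.
The perimeter condition gives x ≤ 773 − 198 − 197 = 378.
Intersecting the two: 1 < x ≤ 378.

1 < x ≤ 378 ft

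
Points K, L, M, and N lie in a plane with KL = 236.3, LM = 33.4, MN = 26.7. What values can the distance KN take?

The maximum is all hops collinear in one direction: 236.3 + 33.4 + 26.7 = 296.4.
The longest hop is 236.3; the others sum to 60.1. Folding the others back against it leaves at least 236.3 − 60.1 = 176.2.

176.2 ≤ KN ≤ 296.4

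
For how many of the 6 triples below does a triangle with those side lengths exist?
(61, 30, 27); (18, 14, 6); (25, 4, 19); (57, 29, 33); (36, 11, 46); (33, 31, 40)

4

(27,30,61): 27+30 ≤ 61 → not valid
(6,14,18): 6+14 > 18 → valid
(4,19,25): 4+19 ≤ 25 → not valid
(29,33,57): 29+33 > 57 → valid
(11,36,46): 11+36 > 46 → valid
(31,33,40): 31+33 > 40 → valid
4 of the 6 triples form a triangle.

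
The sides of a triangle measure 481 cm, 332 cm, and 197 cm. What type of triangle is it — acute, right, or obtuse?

Compare the square of the longest side to the sum of squares of the other two: 197² + 332² = 149033 < 231361 = 481².

obtuse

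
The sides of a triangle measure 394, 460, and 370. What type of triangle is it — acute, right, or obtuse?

Compare the square of the longest side to the sum of squares of the other two: 370² + 394² = 292136 > 211600 = 460².

acute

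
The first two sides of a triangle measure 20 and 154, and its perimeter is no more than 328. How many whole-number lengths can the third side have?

Triangle inequality: 134 < x < 174. Perimeter ≤ 328 gives x ≤ 328 − 20 − 154 = 154.
So 134 < x ≤ 154; integers 135 through 154: 20 values.

20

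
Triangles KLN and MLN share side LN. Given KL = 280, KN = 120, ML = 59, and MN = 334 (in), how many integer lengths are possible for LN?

117

From triangle KLN: 160 < LN < 400.
From triangle MLN: 275 < LN < 393.
Intersection: 275 < LN < 393, so integers 276 through 392: 117 values.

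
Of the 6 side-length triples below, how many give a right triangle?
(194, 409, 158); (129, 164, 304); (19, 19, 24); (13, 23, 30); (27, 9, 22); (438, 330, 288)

(194,409,158): 158+194 ≤ 409, not a triangle
(129,164,304): 129+164 ≤ 304, not a triangle
(19,19,24): 19²+19² = 722 > 576 = 24² → acute
(13,23,30): 13²+23² = 698 < 900 = 30² → obtuse
(27,9,22): 9²+22² = 565 < 729 = 27² → obtuse
(438,330,288): 288²+330² = 191844 = 438² → right
1 of the 6 is right.

1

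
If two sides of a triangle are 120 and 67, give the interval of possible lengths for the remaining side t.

By the triangle inequality, t must be less than 120 + 67 = 187 and greater than |120 − 67| = 53.

53 < t < 187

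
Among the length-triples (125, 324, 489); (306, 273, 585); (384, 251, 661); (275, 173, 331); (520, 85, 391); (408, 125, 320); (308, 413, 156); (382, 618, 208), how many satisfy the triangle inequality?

3

(125,324,489): 125+324 ≤ 489 → not valid
(273,306,585): 273+306 ≤ 585 → not valid
(251,384,661): 251+384 ≤ 661 → not valid
(173,275,331): 173+275 > 331 → valid
(85,391,520): 85+391 ≤ 520 → not valid
(125,320,408): 125+320 > 408 → valid
(156,308,413): 156+308 > 413 → valid
(208,382,618): 208+382 ≤ 618 → not valid
3 of the 8 triples form a triangle.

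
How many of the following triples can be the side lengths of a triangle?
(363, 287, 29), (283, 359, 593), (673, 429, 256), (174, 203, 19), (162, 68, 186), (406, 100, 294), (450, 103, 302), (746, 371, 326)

(29,287,363): 29+287 ≤ 363 → not valid
(283,359,593): 283+359 > 593 → valid
(256,429,673): 256+429 > 673 → valid
(19,174,203): 19+174 ≤ 203 → not valid
(68,162,186): 68+162 > 186 → valid
(100,294,406): 100+294 ≤ 406 → not valid
(103,302,450): 103+302 ≤ 450 → not valid
(326,371,746): 326+371 ≤ 746 → not valid
3 of the 8 triples form a triangle.

3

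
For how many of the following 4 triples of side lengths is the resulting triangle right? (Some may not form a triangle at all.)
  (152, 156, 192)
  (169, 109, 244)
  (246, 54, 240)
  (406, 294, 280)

(152,156,192): 152²+156² = 47440 > 36864 = 192² → acute
(169,109,244): 109²+169² = 40442 < 59536 = 244² → obtuse
(246,54,240): 54²+240² = 60516 = 246² → right
(406,294,280): 280²+294² = 164836 = 406² → right
2 of the 4 are right.

2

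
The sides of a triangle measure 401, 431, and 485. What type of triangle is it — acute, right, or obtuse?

acute

Compare the square of the longest side to the sum of squares of the other two: 401² + 431² = 346562 > 235225 = 485².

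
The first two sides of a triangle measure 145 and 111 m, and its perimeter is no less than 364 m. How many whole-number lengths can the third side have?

Triangle inequality: 34 < x < 256. Perimeter ≥ 364 gives x ≥ 364 − 145 − 111 = 108.
So 108 ≤ x < 256; integers 108 through 255: 148 values.

148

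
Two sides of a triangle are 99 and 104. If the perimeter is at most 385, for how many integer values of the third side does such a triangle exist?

177

Triangle inequality: 5 < x < 203. Perimeter ≤ 385 gives x ≤ 385 − 99 − 104 = 182.
So 5 < x ≤ 182; integers 6 through 182: 177 values.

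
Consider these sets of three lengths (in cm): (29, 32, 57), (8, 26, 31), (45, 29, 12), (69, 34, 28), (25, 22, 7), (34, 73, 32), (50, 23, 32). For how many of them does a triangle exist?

4

(29,32,57): 29+32 > 57 → valid
(8,26,31): 8+26 > 31 → valid
(12,29,45): 12+29 ≤ 45 → not valid
(28,34,69): 28+34 ≤ 69 → not valid
(7,22,25): 7+22 > 25 → valid
(32,34,73): 32+34 ≤ 73 → not valid
(23,32,50): 23+32 > 50 → valid
4 of the 7 triples form a triangle.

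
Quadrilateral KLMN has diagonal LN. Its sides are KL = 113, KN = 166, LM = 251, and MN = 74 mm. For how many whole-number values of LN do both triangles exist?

From triangle KLN: 53 < LN < 279.
From triangle MLN: 177 < LN < 325.
Intersection: 177 < LN < 279, so integers 178 through 278: 101 values.

101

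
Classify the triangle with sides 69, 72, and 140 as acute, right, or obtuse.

obtuse

Compare the square of the longest side to the sum of squares of the other two: 69² + 72² = 9945 < 19600 = 140².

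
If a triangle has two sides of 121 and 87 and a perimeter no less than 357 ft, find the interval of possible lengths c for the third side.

149 ≤ c < 208 ft

Triangle inequality alone gives 34 < c < 208.
The perimeter condition gives c ≥ 357 − 121 − 87 = 149.
Intersecting the two: 149 ≤ c < 208.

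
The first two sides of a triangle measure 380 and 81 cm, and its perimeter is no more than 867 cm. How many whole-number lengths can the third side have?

Triangle inequality: 299 < x < 461. Perimeter ≤ 867 gives x ≤ 867 − 380 − 81 = 406.
So 299 < x ≤ 406; integers 300 through 406: 107 values.

107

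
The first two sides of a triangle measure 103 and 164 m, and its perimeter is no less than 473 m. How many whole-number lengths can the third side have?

Triangle inequality: 61 < x < 267. Perimeter ≥ 473 gives x ≥ 473 − 103 − 164 = 206.
So 206 ≤ x < 267; integers 206 through 266: 61 values.

61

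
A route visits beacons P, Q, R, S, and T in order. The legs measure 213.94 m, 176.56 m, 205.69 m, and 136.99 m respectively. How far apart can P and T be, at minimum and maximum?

The maximum is all hops collinear in one direction: 213.94 + 176.56 + 205.69 + 136.99 = 733.18.
The longest hop is 213.94; the others sum to 519.24. Since 213.94 ≤ 519.24, the path can fold back on itself completely, so the minimum distance is 0.

0 ≤ PT ≤ 733.18 m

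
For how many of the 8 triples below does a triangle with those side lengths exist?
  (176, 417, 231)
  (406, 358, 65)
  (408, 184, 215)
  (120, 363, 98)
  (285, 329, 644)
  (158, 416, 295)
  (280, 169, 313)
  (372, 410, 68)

4

(176,231,417): 176+231 ≤ 417 → not valid
(65,358,406): 65+358 > 406 → valid
(184,215,408): 184+215 ≤ 408 → not valid
(98,120,363): 98+120 ≤ 363 → not valid
(285,329,644): 285+329 ≤ 644 → not valid
(158,295,416): 158+295 > 416 → valid
(169,280,313): 169+280 > 313 → valid
(68,372,410): 68+372 > 410 → valid
4 of the 8 triples form a triangle.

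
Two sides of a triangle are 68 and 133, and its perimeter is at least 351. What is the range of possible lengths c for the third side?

150 ≤ c < 201

Triangle inequality alone gives 65 < c < 201.
The perimeter condition gives c ≥ 351 − 68 − 133 = 150.
Intersecting the two: 150 ≤ c < 201.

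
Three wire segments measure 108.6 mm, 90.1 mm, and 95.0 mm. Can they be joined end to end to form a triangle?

The longest side is 108.6, and the other two sum to 185.1.
Since 185.1 > 108.6, the triangle inequality holds.

Yes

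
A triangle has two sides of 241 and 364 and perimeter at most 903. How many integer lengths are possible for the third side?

175

Triangle inequality: 123 < x < 605. Perimeter ≤ 903 gives x ≤ 903 − 241 − 364 = 298.
So 123 < x ≤ 298; integers 124 through 298: 175 values.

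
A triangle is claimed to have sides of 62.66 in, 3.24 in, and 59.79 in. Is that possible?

Yes

The longest side is 62.66, and the other two sum to 63.03.
Since 63.03 > 62.66, the triangle inequality holds.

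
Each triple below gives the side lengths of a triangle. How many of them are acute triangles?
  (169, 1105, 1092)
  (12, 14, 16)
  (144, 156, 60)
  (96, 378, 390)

(169,1105,1092): 169²+1092² = 1221025 = 1105² → right
(12,14,16): 12²+14² = 340 > 256 = 16² → acute
(144,156,60): 60²+144² = 24336 = 156² → right
(96,378,390): 96²+378² = 152100 = 390² → right
1 of the 4 is acute.

1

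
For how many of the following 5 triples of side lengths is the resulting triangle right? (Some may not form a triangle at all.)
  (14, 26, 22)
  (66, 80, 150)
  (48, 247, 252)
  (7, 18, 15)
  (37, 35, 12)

(14,26,22): 14²+22² = 680 > 676 = 26² → acute
(66,80,150): 66+80 ≤ 150, not a triangle
(48,247,252): 48²+247² = 63313 < 63504 = 252² → obtuse
(7,18,15): 7²+15² = 274 < 324 = 18² → obtuse
(37,35,12): 12²+35² = 1369 = 37² → right
1 of the 5 is right.

1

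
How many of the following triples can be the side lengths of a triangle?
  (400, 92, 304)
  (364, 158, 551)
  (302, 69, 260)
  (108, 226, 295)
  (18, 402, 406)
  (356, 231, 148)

(92,304,400): 92+304 ≤ 400 → not valid
(158,364,551): 158+364 ≤ 551 → not valid
(69,260,302): 69+260 > 302 → valid
(108,226,295): 108+226 > 295 → valid
(18,402,406): 18+402 > 406 → valid
(148,231,356): 148+231 > 356 → valid
4 of the 6 triples form a triangle.

4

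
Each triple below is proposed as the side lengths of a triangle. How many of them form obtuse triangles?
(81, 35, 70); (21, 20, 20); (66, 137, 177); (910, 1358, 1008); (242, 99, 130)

2

(81,35,70): 35²+70² = 6125 < 6561 = 81² → obtuse
(21,20,20): 20²+20² = 800 > 441 = 21² → acute
(66,137,177): 66²+137² = 23125 < 31329 = 177² → obtuse
(910,1358,1008): 910²+1008² = 1844164 = 1358² → right
(242,99,130): 99+130 ≤ 242, not a triangle
2 of the 5 are obtuse.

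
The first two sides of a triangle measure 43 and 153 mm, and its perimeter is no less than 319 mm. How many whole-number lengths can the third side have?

73

Triangle inequality: 110 < x < 196. Perimeter ≥ 319 gives x ≥ 319 − 43 − 153 = 123.
So 123 ≤ x < 196; integers 123 through 195: 73 values.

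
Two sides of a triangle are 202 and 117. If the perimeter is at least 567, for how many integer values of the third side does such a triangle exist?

Triangle inequality: 85 < x < 319. Perimeter ≥ 567 gives x ≥ 567 − 202 − 117 = 248.
So 248 ≤ x < 319; integers 248 through 318: 71 values.

71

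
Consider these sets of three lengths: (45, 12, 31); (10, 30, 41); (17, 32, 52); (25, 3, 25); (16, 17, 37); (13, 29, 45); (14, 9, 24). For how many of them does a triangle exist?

1

(12,31,45): 12+31 ≤ 45 → not valid
(10,30,41): 10+30 ≤ 41 → not valid
(17,32,52): 17+32 ≤ 52 → not valid
(3,25,25): 3+25 > 25 → valid
(16,17,37): 16+17 ≤ 37 → not valid
(13,29,45): 13+29 ≤ 45 → not valid
(9,14,24): 9+14 ≤ 24 → not valid
1 of the 7 triples forms a triangle.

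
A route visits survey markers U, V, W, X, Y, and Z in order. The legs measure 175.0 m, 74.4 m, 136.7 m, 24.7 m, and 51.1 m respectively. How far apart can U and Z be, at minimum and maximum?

The maximum is all hops collinear in one direction: 175.0 + 74.4 + 136.7 + 24.7 + 51.1 = 461.9.
The longest hop is 175.0; the others sum to 286.9. Since 175.0 ≤ 286.9, the path can fold back on itself completely, so the minimum distance is 0.

0 ≤ UZ ≤ 461.9 m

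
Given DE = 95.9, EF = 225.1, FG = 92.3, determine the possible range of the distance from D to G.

36.9 ≤ DG ≤ 413.3

The maximum is all hops collinear in one direction: 95.9 + 225.1 + 92.3 = 413.3.
The longest hop is 225.1; the others sum to 188.2. Folding the others back against it leaves at least 225.1 − 188.2 = 36.9.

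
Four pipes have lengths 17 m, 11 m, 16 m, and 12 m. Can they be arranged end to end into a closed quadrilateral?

Yes

A quadrilateral exists iff every side is shorter than the sum of the others — equivalently, the longest side is less than the sum of the rest.
Longest side 17 < 39 (sum of the remaining 3), so yes.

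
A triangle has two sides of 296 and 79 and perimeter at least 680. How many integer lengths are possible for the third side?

70

Triangle inequality: 217 < x < 375. Perimeter ≥ 680 gives x ≥ 680 − 296 − 79 = 305.
So 305 ≤ x < 375; integers 305 through 374: 70 values.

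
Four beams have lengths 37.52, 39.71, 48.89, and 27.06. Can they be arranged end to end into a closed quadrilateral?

A quadrilateral exists iff every side is shorter than the sum of the others — equivalently, the longest side is less than the sum of the rest.
Longest side 48.89 < 104.29 (sum of the remaining 3), so yes.

Yes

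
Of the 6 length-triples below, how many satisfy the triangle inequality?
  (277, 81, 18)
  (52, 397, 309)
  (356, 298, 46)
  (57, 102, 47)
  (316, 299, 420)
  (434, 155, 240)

2

(18,81,277): 18+81 ≤ 277 → not valid
(52,309,397): 52+309 ≤ 397 → not valid
(46,298,356): 46+298 ≤ 356 → not valid
(47,57,102): 47+57 > 102 → valid
(299,316,420): 299+316 > 420 → valid
(155,240,434): 155+240 ≤ 434 → not valid
2 of the 6 triples form a triangle.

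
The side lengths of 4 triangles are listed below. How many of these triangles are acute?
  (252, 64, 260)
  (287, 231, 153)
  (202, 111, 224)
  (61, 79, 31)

(252,64,260): 64²+252² = 67600 = 260² → right
(287,231,153): 153²+231² = 76770 < 82369 = 287² → obtuse
(202,111,224): 111²+202² = 53125 > 50176 = 224² → acute
(61,79,31): 31²+61² = 4682 < 6241 = 79² → obtuse
1 of the 4 is acute.

1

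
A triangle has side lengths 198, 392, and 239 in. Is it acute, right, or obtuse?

obtuse

Compare the square of the longest side to the sum of squares of the other two: 198² + 239² = 96325 < 153664 = 392².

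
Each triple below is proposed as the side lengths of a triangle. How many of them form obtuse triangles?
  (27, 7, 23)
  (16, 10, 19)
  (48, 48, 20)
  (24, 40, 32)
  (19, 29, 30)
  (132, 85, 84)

(27,7,23): 7²+23² = 578 < 729 = 27² → obtuse
(16,10,19): 10²+16² = 356 < 361 = 19² → obtuse
(48,48,20): 20²+48² = 2704 > 2304 = 48² → acute
(24,40,32): 24²+32² = 1600 = 40² → right
(19,29,30): 19²+29² = 1202 > 900 = 30² → acute
(132,85,84): 84²+85² = 14281 < 17424 = 132² → obtuse
3 of the 6 are obtuse.

3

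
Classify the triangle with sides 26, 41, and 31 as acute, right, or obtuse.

Compare the square of the longest side to the sum of squares of the other two: 26² + 31² = 1637 < 1681 = 41².

obtuse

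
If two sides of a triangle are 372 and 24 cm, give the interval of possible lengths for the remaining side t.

348 < t < 396

By the triangle inequality, t must be less than 372 + 24 = 396 and greater than |372 − 24| = 348.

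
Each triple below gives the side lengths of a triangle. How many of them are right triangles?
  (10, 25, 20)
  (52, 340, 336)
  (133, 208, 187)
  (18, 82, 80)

(10,25,20): 10²+20² = 500 < 625 = 25² → obtuse
(52,340,336): 52²+336² = 115600 = 340² → right
(133,208,187): 133²+187² = 52658 > 43264 = 208² → acute
(18,82,80): 18²+80² = 6724 = 82² → right
2 of the 4 are right.

2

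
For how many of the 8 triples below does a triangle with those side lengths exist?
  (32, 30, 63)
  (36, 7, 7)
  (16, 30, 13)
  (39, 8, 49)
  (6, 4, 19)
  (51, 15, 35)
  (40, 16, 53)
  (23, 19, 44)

(30,32,63): 30+32 ≤ 63 → not valid
(7,7,36): 7+7 ≤ 36 → not valid
(13,16,30): 13+16 ≤ 30 → not valid
(8,39,49): 8+39 ≤ 49 → not valid
(4,6,19): 4+6 ≤ 19 → not valid
(15,35,51): 15+35 ≤ 51 → not valid
(16,40,53): 16+40 > 53 → valid
(19,23,44): 19+23 ≤ 44 → not valid
1 of the 8 triples forms a triangle.

1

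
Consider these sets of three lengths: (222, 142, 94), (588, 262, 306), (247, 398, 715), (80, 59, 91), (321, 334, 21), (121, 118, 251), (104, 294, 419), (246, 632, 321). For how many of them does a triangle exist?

3

(94,142,222): 94+142 > 222 → valid
(262,306,588): 262+306 ≤ 588 → not valid
(247,398,715): 247+398 ≤ 715 → not valid
(59,80,91): 59+80 > 91 → valid
(21,321,334): 21+321 > 334 → valid
(118,121,251): 118+121 ≤ 251 → not valid
(104,294,419): 104+294 ≤ 419 → not valid
(246,321,632): 246+321 ≤ 632 → not valid
3 of the 8 triples form a triangle.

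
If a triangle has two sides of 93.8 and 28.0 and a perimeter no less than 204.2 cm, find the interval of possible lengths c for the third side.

Triangle inequality alone gives 65.8 < c < 121.8.
The perimeter condition gives c ≥ 204.2 − 93.8 − 28.0 = 82.4.
Intersecting the two: 82.4 ≤ c < 121.8.

82.4 ≤ c < 121.8 cm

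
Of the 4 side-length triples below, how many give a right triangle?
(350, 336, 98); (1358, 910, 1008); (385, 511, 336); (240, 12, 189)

(350,336,98): 98²+336² = 122500 = 350² → right
(1358,910,1008): 910²+1008² = 1844164 = 1358² → right
(385,511,336): 336²+385² = 261121 = 511² → right
(240,12,189): 12+189 ≤ 240, not a triangle
3 of the 4 are right.

3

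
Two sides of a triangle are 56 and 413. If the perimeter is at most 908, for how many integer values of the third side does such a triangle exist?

Triangle inequality: 357 < x < 469. Perimeter ≤ 908 gives x ≤ 908 − 56 − 413 = 439.
So 357 < x ≤ 439; integers 358 through 439: 82 values.

82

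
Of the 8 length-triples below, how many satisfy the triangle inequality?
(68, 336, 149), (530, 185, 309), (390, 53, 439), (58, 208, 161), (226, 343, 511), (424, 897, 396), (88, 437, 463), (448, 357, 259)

(68,149,336): 68+149 ≤ 336 → not valid
(185,309,530): 185+309 ≤ 530 → not valid
(53,390,439): 53+390 > 439 → valid
(58,161,208): 58+161 > 208 → valid
(226,343,511): 226+343 > 511 → valid
(396,424,897): 396+424 ≤ 897 → not valid
(88,437,463): 88+437 > 463 → valid
(259,357,448): 259+357 > 448 → valid
5 of the 8 triples form a triangle.

5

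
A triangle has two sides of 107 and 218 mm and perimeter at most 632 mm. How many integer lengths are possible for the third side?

196

Triangle inequality: 111 < x < 325. Perimeter ≤ 632 gives x ≤ 632 − 107 − 218 = 307.
So 111 < x ≤ 307; integers 112 through 307: 196 values.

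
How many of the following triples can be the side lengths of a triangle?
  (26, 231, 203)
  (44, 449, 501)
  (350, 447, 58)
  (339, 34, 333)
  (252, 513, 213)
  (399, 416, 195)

(26,203,231): 26+203 ≤ 231 → not valid
(44,449,501): 44+449 ≤ 501 → not valid
(58,350,447): 58+350 ≤ 447 → not valid
(34,333,339): 34+333 > 339 → valid
(213,252,513): 213+252 ≤ 513 → not valid
(195,399,416): 195+399 > 416 → valid
2 of the 6 triples form a triangle.

2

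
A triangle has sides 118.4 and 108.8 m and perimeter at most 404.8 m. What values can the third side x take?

Triangle inequality alone gives 9.6 < x < 227.2.
The perimeter condition gives x ≤ 404.8 − 118.4 − 108.8 = 177.6.
Intersecting the two: 9.6 < x ≤ 177.6.

9.6 < x ≤ 177.6 m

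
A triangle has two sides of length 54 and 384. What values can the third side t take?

330 < t < 438

By the triangle inequality, t must be less than 54 + 384 = 438 and greater than |54 − 384| = 330.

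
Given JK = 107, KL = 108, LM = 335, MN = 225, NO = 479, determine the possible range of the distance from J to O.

The maximum is all hops collinear in one direction: 107 + 108 + 335 + 225 + 479 = 1254.
The longest hop is 479; the others sum to 775. Since 479 ≤ 775, the path can fold back on itself completely, so the minimum distance is 0.

0 ≤ JO ≤ 1254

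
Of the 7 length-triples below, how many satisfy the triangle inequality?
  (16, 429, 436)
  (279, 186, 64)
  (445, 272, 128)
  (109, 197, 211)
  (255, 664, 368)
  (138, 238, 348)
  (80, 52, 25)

(16,429,436): 16+429 > 436 → valid
(64,186,279): 64+186 ≤ 279 → not valid
(128,272,445): 128+272 ≤ 445 → not valid
(109,197,211): 109+197 > 211 → valid
(255,368,664): 255+368 ≤ 664 → not valid
(138,238,348): 138+238 > 348 → valid
(25,52,80): 25+52 ≤ 80 → not valid
3 of the 7 triples form a triangle.

3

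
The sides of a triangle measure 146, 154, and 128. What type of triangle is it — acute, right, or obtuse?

acute

Compare the square of the longest side to the sum of squares of the other two: 128² + 146² = 37700 > 23716 = 154².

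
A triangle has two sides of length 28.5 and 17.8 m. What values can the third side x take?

By the triangle inequality, x must be less than 28.5 + 17.8 = 46.3 and greater than |28.5 − 17.8| = 10.7.

10.7 < x < 46.3 (m)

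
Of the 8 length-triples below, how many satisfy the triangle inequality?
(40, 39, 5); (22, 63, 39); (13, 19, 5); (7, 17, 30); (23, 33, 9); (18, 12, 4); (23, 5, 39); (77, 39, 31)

1

(5,39,40): 5+39 > 40 → valid
(22,39,63): 22+39 ≤ 63 → not valid
(5,13,19): 5+13 ≤ 19 → not valid
(7,17,30): 7+17 ≤ 30 → not valid
(9,23,33): 9+23 ≤ 33 → not valid
(4,12,18): 4+12 ≤ 18 → not valid
(5,23,39): 5+23 ≤ 39 → not valid
(31,39,77): 31+39 ≤ 77 → not valid
1 of the 8 triples forms a triangle.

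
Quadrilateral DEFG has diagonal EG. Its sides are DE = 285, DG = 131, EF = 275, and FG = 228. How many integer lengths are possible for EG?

261

From triangle DEG: 154 < EG < 416.
From triangle FEG: 47 < EG < 503.
Intersection: 154 < EG < 416, so integers 155 through 415: 261 values.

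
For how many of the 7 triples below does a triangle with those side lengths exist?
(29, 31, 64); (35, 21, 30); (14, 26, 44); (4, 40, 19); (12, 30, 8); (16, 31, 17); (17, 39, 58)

2

(29,31,64): 29+31 ≤ 64 → not valid
(21,30,35): 21+30 > 35 → valid
(14,26,44): 14+26 ≤ 44 → not valid
(4,19,40): 4+19 ≤ 40 → not valid
(8,12,30): 8+12 ≤ 30 → not valid
(16,17,31): 16+17 > 31 → valid
(17,39,58): 17+39 ≤ 58 → not valid
2 of the 7 triples form a triangle.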